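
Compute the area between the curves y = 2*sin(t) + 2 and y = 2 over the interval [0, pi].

On [0, pi], (2*sin(t) + 2) - (2) = 2*sin(t) is ≥ 0 throughout, so the area is a single integral of |2*sin(t)|.
∫[0,pi] (2*sin(t)) dt = 4.

4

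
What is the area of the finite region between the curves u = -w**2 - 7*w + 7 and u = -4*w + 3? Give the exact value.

125/6

Both boundary curves give u as a function of w, so integrate with respect to w. Setting them equal: -w**2 - 3*w + 4 = 0, i.e. -(w - 1)*(w + 4) = 0, so they meet at w = -4, 1.
For w in [-4, 1], u = -w**2 - 7*w + 7 is on the right; area = ∫[-4,1] (-w**2 - 3*w + 4) dw = 125/6.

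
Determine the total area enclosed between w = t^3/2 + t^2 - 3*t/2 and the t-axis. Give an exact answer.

71/12

The curve meets the t-axis where t^3/2 + t^2 - 3*t/2 = 0, i.e. t*(t - 1)*(t + 3)/2 = 0, at t = -3, 0, 1.
On [-3, 0] the curve lies above the axis; ∫[-3,0] (t^3/2 + t^2 - 3*t/2) dt = 45/8, giving area 45/8.
On [0, 1] the curve lies below the axis; ∫[0,1] (t^3/2 + t^2 - 3*t/2) dt = -7/24, giving area 7/24.
Total area = 45/8 + 7/24 = 71/12.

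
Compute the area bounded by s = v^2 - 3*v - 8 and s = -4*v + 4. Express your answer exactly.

Both boundary curves give s as a function of v, so integrate with respect to v. Setting them equal: v^2 + v - 12 = 0, i.e. (v - 3)*(v + 4) = 0, so they meet at v = -4, 3.
For v in [-4, 3], s = v^2 - 3*v - 8 is on the left; area = ∫[-4,3] (-(v^2 + v - 12)) dv = 343/6.

343/6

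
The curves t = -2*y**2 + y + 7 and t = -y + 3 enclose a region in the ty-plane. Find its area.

Both boundary curves give t as a function of y, so integrate with respect to y. Setting them equal: -2*y**2 + 2*y + 4 = 0, i.e. -2*(y - 2)*(y + 1) = 0, so they meet at y = -1, 2.
For y in [-1, 2], t = -2*y**2 + y + 7 is on the right; area = ∫[-1,2] (-2*y**2 + 2*y + 4) dy = 9.

9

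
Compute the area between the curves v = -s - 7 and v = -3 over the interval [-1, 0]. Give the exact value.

On [-1, 0], (-s - 7) - (-3) = -s - 4 is ≤ 0 throughout, so the area is a single integral of |-s - 4|.
∫[-1,0] (-s - 4) ds = -7/2; the area of that piece is 7/2.

7/2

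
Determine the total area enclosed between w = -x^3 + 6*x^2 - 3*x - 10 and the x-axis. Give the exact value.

The curve meets the x-axis where -x^3 + 6*x^2 - 3*x - 10 = 0, i.e. -(x - 5)*(x - 2)*(x + 1) = 0, at x = -1, 2, 5.
On [-1, 2] the curve lies below the axis; ∫[-1,2] (-x^3 + 6*x^2 - 3*x - 10) dx = -81/4, giving area 81/4.
On [2, 5] the curve lies above the axis; ∫[2,5] (-x^3 + 6*x^2 - 3*x - 10) dx = 81/4, giving area 81/4.
Total area = 81/4 + 81/4 = 81/2.

81/2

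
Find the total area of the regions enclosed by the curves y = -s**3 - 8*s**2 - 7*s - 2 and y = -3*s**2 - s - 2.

37/12

Set the curves equal: -s**3 - 8*s**2 - 7*s - 2 = -3*s**2 - s - 2, so -s**3 - 5*s**2 - 6*s = 0, which factors as -s*(s + 2)*(s + 3) = 0. The curves meet at s = -3, -2, 0.
On [-3, -2], y = -3*s**2 - s - 2 is on top; that piece has area ∫[-3,-2] (-(-s**3 - 5*s**2 - 6*s)) ds = 5/12.
On [-2, 0], y = -s**3 - 8*s**2 - 7*s - 2 is on top; that piece has area ∫[-2,0] (-s**3 - 5*s**2 - 6*s) ds = 8/3.
Total enclosed area = 5/12 + 8/3 = 37/12.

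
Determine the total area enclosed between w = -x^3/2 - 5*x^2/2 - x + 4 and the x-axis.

253/24

The curve meets the x-axis where -x^3/2 - 5*x^2/2 - x + 4 = 0, i.e. -(x - 1)*(x + 2)*(x + 4)/2 = 0, at x = -4, -2, 1.
On [-4, -2] the curve lies below the axis; ∫[-4,-2] (-x^3/2 - 5*x^2/2 - x + 4) dx = -8/3, giving area 8/3.
On [-2, 1] the curve lies above the axis; ∫[-2,1] (-x^3/2 - 5*x^2/2 - x + 4) dx = 63/8, giving area 63/8.
Total area = 8/3 + 63/8 = 253/24.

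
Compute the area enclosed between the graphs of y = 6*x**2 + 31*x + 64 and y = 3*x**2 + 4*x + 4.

Set the curves equal: 6*x**2 + 31*x + 64 = 3*x**2 + 4*x + 4, so 3*x**2 + 27*x + 60 = 0, which factors as 3*(x + 4)*(x + 5) = 0. The curves meet at x = -5, -4.
On [-5, -4], y = 3*x**2 + 4*x + 4 is on top; that piece has area ∫[-5,-4] (-(3*x**2 + 27*x + 60)) dx = 1/2.

1/2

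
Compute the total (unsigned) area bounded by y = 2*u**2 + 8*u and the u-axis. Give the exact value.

64/3

The curve meets the u-axis where 2*u**2 + 8*u = 0, i.e. 2*u*(u + 4) = 0, at u = -4, 0.
On [-4, 0] the curve lies below the axis; ∫[-4,0] (2*u**2 + 8*u) du = -64/3, giving area 64/3.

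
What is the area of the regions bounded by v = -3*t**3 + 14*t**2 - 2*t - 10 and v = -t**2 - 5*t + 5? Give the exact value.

148

Set the curves equal: -3*t**3 + 14*t**2 - 2*t - 10 = -t**2 - 5*t + 5, so -3*t**3 + 15*t**2 + 3*t - 15 = 0, which factors as -3*(t - 5)*(t - 1)*(t + 1) = 0. The curves meet at t = -1, 1, 5.
On [-1, 1], v = -t**2 - 5*t + 5 is on top; that piece has area ∫[-1,1] (-(-3*t**3 + 15*t**2 + 3*t - 15)) dt = 20.
On [1, 5], v = -3*t**3 + 14*t**2 - 2*t - 10 is on top; that piece has area ∫[1,5] (-3*t**3 + 15*t**2 + 3*t - 15) dt = 128.
Total enclosed area = 20 + 128 = 148.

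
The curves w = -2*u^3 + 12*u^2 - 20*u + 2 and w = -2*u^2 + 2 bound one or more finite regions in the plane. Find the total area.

253/6

Set the curves equal: -2*u^3 + 12*u^2 - 20*u + 2 = -2*u^2 + 2, so -2*u^3 + 14*u^2 - 20*u = 0, which factors as -2*u*(u - 5)*(u - 2) = 0. The curves meet at u = 0, 2, 5.
On [0, 2], w = -2*u^2 + 2 is on top; that piece has area ∫[0,2] (-(-2*u^3 + 14*u^2 - 20*u)) du = 32/3.
On [2, 5], w = -2*u^3 + 12*u^2 - 20*u + 2 is on top; that piece has area ∫[2,5] (-2*u^3 + 14*u^2 - 20*u) du = 63/2.
Total enclosed area = 32/3 + 63/2 = 253/6.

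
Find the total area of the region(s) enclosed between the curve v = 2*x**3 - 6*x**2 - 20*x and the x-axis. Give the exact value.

407/2

The curve meets the x-axis where 2*x**3 - 6*x**2 - 20*x = 0, i.e. 2*x*(x - 5)*(x + 2) = 0, at x = -2, 0, 5.
On [-2, 0] the curve lies above the axis; ∫[-2,0] (2*x**3 - 6*x**2 - 20*x) dx = 16, giving area 16.
On [0, 5] the curve lies below the axis; ∫[0,5] (2*x**3 - 6*x**2 - 20*x) dx = -375/2, giving area 375/2.
Total area = 16 + 375/2 = 407/2.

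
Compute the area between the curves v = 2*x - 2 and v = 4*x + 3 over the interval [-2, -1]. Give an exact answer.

2

On [-2, -1], (2*x - 2) - (4*x + 3) = -2*x - 5 is ≤ 0 throughout, so the area is a single integral of |-2*x - 5|.
∫[-2,-1] (-2*x - 5) dx = -2; the area of that piece is 2.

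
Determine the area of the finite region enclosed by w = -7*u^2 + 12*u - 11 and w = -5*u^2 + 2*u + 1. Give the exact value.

Set the curves equal: -7*u^2 + 12*u - 11 = -5*u^2 + 2*u + 1, so -2*u^2 + 10*u - 12 = 0, which factors as -2*(u - 3)*(u - 2) = 0. The curves meet at u = 2, 3.
On [2, 3], w = -7*u^2 + 12*u - 11 is on top; that piece has area ∫[2,3] (-2*u^2 + 10*u - 12) du = 1/3.

1/3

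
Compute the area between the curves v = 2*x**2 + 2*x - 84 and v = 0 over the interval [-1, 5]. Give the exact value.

On [-1, 5], (2*x**2 + 2*x - 84) - (0) = 2*x**2 + 2*x - 84 is ≤ 0 throughout, so the area is a single integral of |2*x**2 + 2*x - 84|.
∫[-1,5] (2*x**2 + 2*x - 84) dx = -396; the area of that piece is 396.

396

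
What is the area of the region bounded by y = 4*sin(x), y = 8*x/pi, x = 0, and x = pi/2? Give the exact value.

On [0, pi/2], (4*sin(x)) - (8*x/pi) = -8*x/pi + 4*sin(x) is ≥ 0 throughout, so the area is a single integral of |-8*x/pi + 4*sin(x)|.
∫[0,pi/2] (-8*x/pi + 4*sin(x)) dx = 4 - pi.

4 - pi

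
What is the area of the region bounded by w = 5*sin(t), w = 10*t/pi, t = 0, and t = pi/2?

5 - 5*pi/4

On [0, pi/2], (5*sin(t)) - (10*t/pi) = -10*t/pi + 5*sin(t) is ≥ 0 throughout, so the area is a single integral of |-10*t/pi + 5*sin(t)|.
∫[0,pi/2] (-10*t/pi + 5*sin(t)) dt = 5 - 5*pi/4.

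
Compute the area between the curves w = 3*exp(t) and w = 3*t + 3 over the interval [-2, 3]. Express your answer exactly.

On [-2, 3], (3*exp(t)) - (3*t + 3) = -3*t + 3*exp(t) - 3 is ≥ 0 throughout, so the area is a single integral of |-3*t + 3*exp(t) - 3|.
∫[-2,3] (-3*t + 3*exp(t) - 3) dt = -45/2 - 3*exp(-2) + 3*exp(3).

-45/2 - 3*exp(-2) + 3*exp(3)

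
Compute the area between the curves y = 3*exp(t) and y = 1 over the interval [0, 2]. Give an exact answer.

On [0, 2], (3*exp(t)) - (1) = 3*exp(t) - 1 is ≥ 0 throughout, so the area is a single integral of |3*exp(t) - 1|.
∫[0,2] (3*exp(t) - 1) dt = -5 + 3*exp(2).

-5 + 3*exp(2)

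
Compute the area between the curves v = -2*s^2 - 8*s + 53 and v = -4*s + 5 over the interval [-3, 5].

The difference (-2*s^2 - 8*s + 53) - (-4*s + 5) = -2*s^2 - 4*s + 48 changes sign at s = 4 inside [-3, 5], so split the integral there.
∫[-3,4] (-2*s^2 - 4*s + 48) ds = 784/3.
∫[4,5] (-2*s^2 - 4*s + 48) ds = -32/3; the area of that piece is 32/3.
Total area = 784/3 + 32/3 = 272.

272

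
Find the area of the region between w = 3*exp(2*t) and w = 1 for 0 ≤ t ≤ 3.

On [0, 3], (3*exp(2*t)) - (1) = 3*exp(2*t) - 1 is ≥ 0 throughout, so the area is a single integral of |3*exp(2*t) - 1|.
∫[0,3] (3*exp(2*t) - 1) dt = -9/2 + 3*exp(6)/2.

-9/2 + 3*exp(6)/2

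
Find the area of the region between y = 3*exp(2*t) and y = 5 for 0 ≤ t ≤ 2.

The difference (3*exp(2*t)) - (5) = 3*exp(2*t) - 5 changes sign at t = -log(3)/2 + log(5)/2 inside [0, 2], so split the integral there.
∫[0,-log(3)/2 + log(5)/2] (3*exp(2*t) - 5) dt = log(9*sqrt(15)/125) + 1; the area of that piece is -1 + log(25*sqrt(15)/27).
∫[-log(3)/2 + log(5)/2,2] (3*exp(2*t) - 5) dt = -25/2 - 5*log(3)/2 + 5*log(5)/2 + 3*exp(4)/2.
Total area = (-1 + log(25*sqrt(15)/27)) + (-25/2 - 5*log(3)/2 + 5*log(5)/2 + 3*exp(4)/2) = -27/2 - 11*log(3)/2 + log(15)/2 + 9*log(5)/2 + 3*exp(4)/2.

-27/2 - 11*log(3)/2 + log(15)/2 + 9*log(5)/2 + 3*exp(4)/2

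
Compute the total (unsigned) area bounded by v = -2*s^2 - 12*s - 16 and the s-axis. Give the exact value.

The curve meets the s-axis where -2*s^2 - 12*s - 16 = 0, i.e. -2*(s + 2)*(s + 4) = 0, at s = -4, -2.
On [-4, -2] the curve lies above the axis; ∫[-4,-2] (-2*s^2 - 12*s - 16) ds = 8/3, giving area 8/3.

8/3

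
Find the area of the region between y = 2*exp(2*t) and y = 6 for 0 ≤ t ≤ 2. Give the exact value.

The difference (2*exp(2*t)) - (6) = 2*exp(2*t) - 6 changes sign at t = log(3)/2 inside [0, 2], so split the integral there.
∫[0,log(3)/2] (2*exp(2*t) - 6) dt = 2 - log(27); the area of that piece is -2 + log(27).
∫[log(3)/2,2] (2*exp(2*t) - 6) dt = -15 + 3*log(3) + exp(4).
Total area = (-2 + log(27)) + (-15 + 3*log(3) + exp(4)) = -17 + 6*log(3) + exp(4).

-17 + 6*log(3) + exp(4)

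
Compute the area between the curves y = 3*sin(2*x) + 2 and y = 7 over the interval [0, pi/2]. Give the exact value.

On [0, pi/2], (3*sin(2*x) + 2) - (7) = 3*sin(2*x) - 5 is ≤ 0 throughout, so the area is a single integral of |3*sin(2*x) - 5|.
∫[0,pi/2] (3*sin(2*x) - 5) dx = 3 - 5*pi/2; the area of that piece is -3 + 5*pi/2.

-3 + 5*pi/2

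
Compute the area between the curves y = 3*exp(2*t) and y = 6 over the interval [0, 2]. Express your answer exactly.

-33/2 + 6*log(2) + 3*exp(4)/2

The difference (3*exp(2*t)) - (6) = 3*exp(2*t) - 6 changes sign at t = log(2)/2 inside [0, 2], so split the integral there.
∫[0,log(2)/2] (3*exp(2*t) - 6) dt = 3/2 - log(8); the area of that piece is -3/2 + log(8).
∫[log(2)/2,2] (3*exp(2*t) - 6) dt = -15 + 3*log(2) + 3*exp(4)/2.
Total area = (-3/2 + log(8)) + (-15 + 3*log(2) + 3*exp(4)/2) = -33/2 + 6*log(2) + 3*exp(4)/2.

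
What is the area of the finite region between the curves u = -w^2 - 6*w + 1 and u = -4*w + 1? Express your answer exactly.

4/3

Both boundary curves give u as a function of w, so integrate with respect to w. Setting them equal: -w^2 - 2*w = 0, i.e. -w*(w + 2) = 0, so they meet at w = -2, 0.
For w in [-2, 0], u = -w^2 - 6*w + 1 is on the right; area = ∫[-2,0] (-w^2 - 2*w) dw = 4/3.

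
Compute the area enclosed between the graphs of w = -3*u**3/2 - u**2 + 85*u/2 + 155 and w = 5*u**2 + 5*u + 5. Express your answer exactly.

Set the curves equal: -3*u**3/2 - u**2 + 85*u/2 + 155 = 5*u**2 + 5*u + 5, so -3*u**3/2 - 6*u**2 + 75*u/2 + 150 = 0, which factors as -3*(u - 5)*(u + 4)*(u + 5)/2 = 0. The curves meet at u = -5, -4, 5.
On [-5, -4], w = 5*u**2 + 5*u + 5 is on top; that piece has area ∫[-5,-4] (-(-3*u**3/2 - 6*u**2 + 75*u/2 + 150)) du = 19/8.
On [-4, 5], w = -3*u**3/2 - u**2 + 85*u/2 + 155 is on top; that piece has area ∫[-4,5] (-3*u**3/2 - 6*u**2 + 75*u/2 + 150) du = 8019/8.
Total enclosed area = 19/8 + 8019/8 = 4019/4.

4019/4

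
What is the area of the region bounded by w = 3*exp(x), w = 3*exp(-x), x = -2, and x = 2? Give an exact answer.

The difference (3*exp(x)) - (3*exp(-x)) = 3*exp(x) - 3*exp(-x) changes sign at x = 0 inside [-2, 2], so split the integral there.
∫[-2,0] (3*exp(x) - 3*exp(-x)) dx = -3*exp(2) - 3*exp(-2) + 6; the area of that piece is -6 + 3*exp(-2) + 3*exp(2).
∫[0,2] (3*exp(x) - 3*exp(-x)) dx = -6 + 3*exp(-2) + 3*exp(2).
Total area = (-6 + 3*exp(-2) + 3*exp(2)) + (-6 + 3*exp(-2) + 3*exp(2)) = -12 + 6*exp(-2) + 6*exp(2).

-12 + 6*exp(-2) + 6*exp(2)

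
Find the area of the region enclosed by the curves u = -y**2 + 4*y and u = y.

Both boundary curves give u as a function of y, so integrate with respect to y. Setting them equal: -y**2 + 3*y = 0, i.e. -y*(y - 3) = 0, so they meet at y = 0, 3.
For y in [0, 3], u = -y**2 + 4*y is on the right; area = ∫[0,3] (-y**2 + 3*y) dy = 9/2.

9/2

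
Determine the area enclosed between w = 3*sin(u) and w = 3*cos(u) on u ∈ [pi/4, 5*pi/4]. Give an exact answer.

6*sqrt(2)

On [pi/4, 5*pi/4], (3*sin(u)) - (3*cos(u)) = 3*sin(u) - 3*cos(u) is ≥ 0 throughout, so the area is a single integral of |3*sin(u) - 3*cos(u)|.
∫[pi/4,5*pi/4] (3*sin(u) - 3*cos(u)) du = 6*sqrt(2).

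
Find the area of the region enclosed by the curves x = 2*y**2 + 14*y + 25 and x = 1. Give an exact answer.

1/3

Both boundary curves give x as a function of y, so integrate with respect to y. Setting them equal: 2*y**2 + 14*y + 24 = 0, i.e. 2*(y + 3)*(y + 4) = 0, so they meet at y = -4, -3.
For y in [-4, -3], x = 2*y**2 + 14*y + 25 is on the left; area = ∫[-4,-3] (-(2*y**2 + 14*y + 24)) dy = 1/3.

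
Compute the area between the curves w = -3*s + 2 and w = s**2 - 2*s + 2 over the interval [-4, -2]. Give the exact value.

38/3

On [-4, -2], (-3*s + 2) - (s**2 - 2*s + 2) = -s**2 - s is ≤ 0 throughout, so the area is a single integral of |-s**2 - s|.
∫[-4,-2] (-s**2 - s) ds = -38/3; the area of that piece is 38/3.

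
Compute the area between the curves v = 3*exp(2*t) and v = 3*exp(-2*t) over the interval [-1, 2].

The difference (3*exp(2*t)) - (3*exp(-2*t)) = 3*exp(2*t) - 3*exp(-2*t) changes sign at t = 0 inside [-1, 2], so split the integral there.
∫[-1,0] (3*exp(2*t) - 3*exp(-2*t)) dt = -3*exp(2)/2 - 3*exp(-2)/2 + 3; the area of that piece is -3 + 3*exp(-2)/2 + 3*exp(2)/2.
∫[0,2] (3*exp(2*t) - 3*exp(-2*t)) dt = -3 + 3*exp(-4)/2 + 3*exp(4)/2.
Total area = (-3 + 3*exp(-2)/2 + 3*exp(2)/2) + (-3 + 3*exp(-4)/2 + 3*exp(4)/2) = -6 + 3*exp(-4)/2 + 3*exp(-2)/2 + 3*exp(2)/2 + 3*exp(4)/2.

-6 + 3*exp(-4)/2 + 3*exp(-2)/2 + 3*exp(2)/2 + 3*exp(4)/2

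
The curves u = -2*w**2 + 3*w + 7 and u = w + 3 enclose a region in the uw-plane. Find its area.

Both boundary curves give u as a function of w, so integrate with respect to w. Setting them equal: -2*w**2 + 2*w + 4 = 0, i.e. -2*(w - 2)*(w + 1) = 0, so they meet at w = -1, 2.
For w in [-1, 2], u = -2*w**2 + 3*w + 7 is on the right; area = ∫[-1,2] (-2*w**2 + 2*w + 4) dw = 9.

9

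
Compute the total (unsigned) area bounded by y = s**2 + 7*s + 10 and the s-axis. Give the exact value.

9/2

The curve meets the s-axis where s**2 + 7*s + 10 = 0, i.e. (s + 2)*(s + 5) = 0, at s = -5, -2.
On [-5, -2] the curve lies below the axis; ∫[-5,-2] (s**2 + 7*s + 10) ds = -9/2, giving area 9/2.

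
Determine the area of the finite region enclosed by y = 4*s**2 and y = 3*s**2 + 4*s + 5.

Set the curves equal: 4*s**2 = 3*s**2 + 4*s + 5, so s**2 - 4*s - 5 = 0, which factors as (s - 5)*(s + 1) = 0. The curves meet at s = -1, 5.
On [-1, 5], y = 3*s**2 + 4*s + 5 is on top; that piece has area ∫[-1,5] (-(s**2 - 4*s - 5)) ds = 36.

36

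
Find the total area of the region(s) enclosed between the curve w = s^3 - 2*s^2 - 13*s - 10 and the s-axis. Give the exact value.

1741/12

The curve meets the s-axis where s^3 - 2*s^2 - 13*s - 10 = 0, i.e. (s - 5)*(s + 1)*(s + 2) = 0, at s = -2, -1, 5.
On [-2, -1] the curve lies above the axis; ∫[-2,-1] (s^3 - 2*s^2 - 13*s - 10) ds = 13/12, giving area 13/12.
On [-1, 5] the curve lies below the axis; ∫[-1,5] (s^3 - 2*s^2 - 13*s - 10) ds = -144, giving area 144.
Total area = 13/12 + 144 = 1741/12.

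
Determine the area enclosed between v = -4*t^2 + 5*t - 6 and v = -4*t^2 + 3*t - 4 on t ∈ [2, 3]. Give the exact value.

3

On [2, 3], (-4*t^2 + 5*t - 6) - (-4*t^2 + 3*t - 4) = 2*t - 2 is ≥ 0 throughout, so the area is a single integral of |2*t - 2|.
∫[2,3] (2*t - 2) dt = 3.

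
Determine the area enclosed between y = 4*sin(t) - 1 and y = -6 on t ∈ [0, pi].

8 + 5*pi

On [0, pi], (4*sin(t) - 1) - (-6) = 4*sin(t) + 5 is ≥ 0 throughout, so the area is a single integral of |4*sin(t) + 5|.
∫[0,pi] (4*sin(t) + 5) dt = 8 + 5*pi.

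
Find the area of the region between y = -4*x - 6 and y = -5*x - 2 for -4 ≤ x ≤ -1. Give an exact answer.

On [-4, -1], (-4*x - 6) - (-5*x - 2) = x - 4 is ≤ 0 throughout, so the area is a single integral of |x - 4|.
∫[-4,-1] (x - 4) dx = -39/2; the area of that piece is 39/2.

39/2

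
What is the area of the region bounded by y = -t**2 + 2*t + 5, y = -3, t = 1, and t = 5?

The difference (-t**2 + 2*t + 5) - (-3) = -t**2 + 2*t + 8 changes sign at t = 4 inside [1, 5], so split the integral there.
∫[1,4] (-t**2 + 2*t + 8) dt = 18.
∫[4,5] (-t**2 + 2*t + 8) dt = -10/3; the area of that piece is 10/3.
Total area = 18 + 10/3 = 64/3.

64/3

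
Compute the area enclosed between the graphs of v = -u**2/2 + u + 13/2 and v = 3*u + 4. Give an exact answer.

18

Set the curves equal: -u**2/2 + u + 13/2 = 3*u + 4, so -u**2/2 - 2*u + 5/2 = 0, which factors as -(u - 1)*(u + 5)/2 = 0. The curves meet at u = -5, 1.
On [-5, 1], v = -u**2/2 + u + 13/2 is on top; that piece has area ∫[-5,1] (-u**2/2 - 2*u + 5/2) du = 18.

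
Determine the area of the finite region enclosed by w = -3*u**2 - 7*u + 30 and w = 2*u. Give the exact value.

343/2

Set the curves equal: -3*u**2 - 7*u + 30 = 2*u, so -3*u**2 - 9*u + 30 = 0, which factors as -3*(u - 2)*(u + 5) = 0. The curves meet at u = -5, 2.
On [-5, 2], w = -3*u**2 - 7*u + 30 is on top; that piece has area ∫[-5,2] (-3*u**2 - 9*u + 30) du = 343/2.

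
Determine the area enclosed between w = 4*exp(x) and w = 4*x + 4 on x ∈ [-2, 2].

-16 - 4*exp(-2) + 4*exp(2)

On [-2, 2], (4*exp(x)) - (4*x + 4) = -4*x + 4*exp(x) - 4 is ≥ 0 throughout, so the area is a single integral of |-4*x + 4*exp(x) - 4|.
∫[-2,2] (-4*x + 4*exp(x) - 4) dx = -16 - 4*exp(-2) + 4*exp(2).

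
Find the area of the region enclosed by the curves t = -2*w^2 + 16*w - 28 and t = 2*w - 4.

Both boundary curves give t as a function of w, so integrate with respect to w. Setting them equal: -2*w^2 + 14*w - 24 = 0, i.e. -2*(w - 4)*(w - 3) = 0, so they meet at w = 3, 4.
For w in [3, 4], t = -2*w^2 + 16*w - 28 is on the right; area = ∫[3,4] (-2*w^2 + 14*w - 24) dw = 1/3.

1/3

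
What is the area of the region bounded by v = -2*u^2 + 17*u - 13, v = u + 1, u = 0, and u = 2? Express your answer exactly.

12

The difference (-2*u^2 + 17*u - 13) - (u + 1) = -2*u^2 + 16*u - 14 changes sign at u = 1 inside [0, 2], so split the integral there.
∫[0,1] (-2*u^2 + 16*u - 14) du = -20/3; the area of that piece is 20/3.
∫[1,2] (-2*u^2 + 16*u - 14) du = 16/3.
Total area = 20/3 + 16/3 = 12.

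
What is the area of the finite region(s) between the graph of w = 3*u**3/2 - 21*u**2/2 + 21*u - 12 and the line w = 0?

The curve meets the u-axis where 3*u**3/2 - 21*u**2/2 + 21*u - 12 = 0, i.e. 3*(u - 4)*(u - 2)*(u - 1)/2 = 0, at u = 1, 2, 4.
On [1, 2] the curve lies above the axis; ∫[1,2] (3*u**3/2 - 21*u**2/2 + 21*u - 12) du = 5/8, giving area 5/8.
On [2, 4] the curve lies below the axis; ∫[2,4] (3*u**3/2 - 21*u**2/2 + 21*u - 12) du = -4, giving area 4.
Total area = 5/8 + 4 = 37/8.

37/8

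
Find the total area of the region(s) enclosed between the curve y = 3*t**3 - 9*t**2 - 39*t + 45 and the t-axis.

384

The curve meets the t-axis where 3*t**3 - 9*t**2 - 39*t + 45 = 0, i.e. 3*(t - 5)*(t - 1)*(t + 3) = 0, at t = -3, 1, 5.
On [-3, 1] the curve lies above the axis; ∫[-3,1] (3*t**3 - 9*t**2 - 39*t + 45) dt = 192, giving area 192.
On [1, 5] the curve lies below the axis; ∫[1,5] (3*t**3 - 9*t**2 - 39*t + 45) dt = -192, giving area 192.
Total area = 192 + 192 = 384.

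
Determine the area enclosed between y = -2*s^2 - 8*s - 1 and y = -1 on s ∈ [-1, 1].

The difference (-2*s^2 - 8*s - 1) - (-1) = -2*s^2 - 8*s changes sign at s = 0 inside [-1, 1], so split the integral there.
∫[-1,0] (-2*s^2 - 8*s) ds = 10/3.
∫[0,1] (-2*s^2 - 8*s) ds = -14/3; the area of that piece is 14/3.
Total area = 10/3 + 14/3 = 8.

8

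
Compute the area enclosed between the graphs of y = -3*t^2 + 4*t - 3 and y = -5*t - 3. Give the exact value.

Set the curves equal: -3*t^2 + 4*t - 3 = -5*t - 3, so -3*t^2 + 9*t = 0, which factors as -3*t*(t - 3) = 0. The curves meet at t = 0, 3.
On [0, 3], y = -3*t^2 + 4*t - 3 is on top; that piece has area ∫[0,3] (-3*t^2 + 9*t) dt = 27/2.

27/2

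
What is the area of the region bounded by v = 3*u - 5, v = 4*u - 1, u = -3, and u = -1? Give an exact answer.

On [-3, -1], (3*u - 5) - (4*u - 1) = -u - 4 is ≤ 0 throughout, so the area is a single integral of |-u - 4|.
∫[-3,-1] (-u - 4) du = -4; the area of that piece is 4.

4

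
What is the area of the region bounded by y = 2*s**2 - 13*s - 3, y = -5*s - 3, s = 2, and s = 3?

22/3

On [2, 3], (2*s**2 - 13*s - 3) - (-5*s - 3) = 2*s**2 - 8*s is ≤ 0 throughout, so the area is a single integral of |2*s**2 - 8*s|.
∫[2,3] (2*s**2 - 8*s) ds = -22/3; the area of that piece is 22/3.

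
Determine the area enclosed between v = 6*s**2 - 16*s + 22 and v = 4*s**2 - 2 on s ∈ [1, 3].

8

The difference (6*s**2 - 16*s + 22) - (4*s**2 - 2) = 2*s**2 - 16*s + 24 changes sign at s = 2 inside [1, 3], so split the integral there.
∫[1,2] (2*s**2 - 16*s + 24) ds = 14/3.
∫[2,3] (2*s**2 - 16*s + 24) ds = -10/3; the area of that piece is 10/3.
Total area = 14/3 + 10/3 = 8.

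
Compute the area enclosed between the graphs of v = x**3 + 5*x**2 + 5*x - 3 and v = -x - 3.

37/12

Set the curves equal: x**3 + 5*x**2 + 5*x - 3 = -x - 3, so x**3 + 5*x**2 + 6*x = 0, which factors as x*(x + 2)*(x + 3) = 0. The curves meet at x = -3, -2, 0.
On [-3, -2], v = x**3 + 5*x**2 + 5*x - 3 is on top; that piece has area ∫[-3,-2] (x**3 + 5*x**2 + 6*x) dx = 5/12.
On [-2, 0], v = -x - 3 is on top; that piece has area ∫[-2,0] (-(x**3 + 5*x**2 + 6*x)) dx = 8/3.
Total enclosed area = 5/12 + 8/3 = 37/12.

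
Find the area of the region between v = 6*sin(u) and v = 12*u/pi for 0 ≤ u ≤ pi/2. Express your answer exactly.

6 - 3*pi/2

On [0, pi/2], (6*sin(u)) - (12*u/pi) = -12*u/pi + 6*sin(u) is ≥ 0 throughout, so the area is a single integral of |-12*u/pi + 6*sin(u)|.
∫[0,pi/2] (-12*u/pi + 6*sin(u)) du = 6 - 3*pi/2.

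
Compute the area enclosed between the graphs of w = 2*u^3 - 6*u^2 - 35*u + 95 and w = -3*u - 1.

517

Set the curves equal: 2*u^3 - 6*u^2 - 35*u + 95 = -3*u - 1, so 2*u^3 - 6*u^2 - 32*u + 96 = 0, which factors as 2*(u - 4)*(u - 3)*(u + 4) = 0. The curves meet at u = -4, 3, 4.
On [-4, 3], w = 2*u^3 - 6*u^2 - 35*u + 95 is on top; that piece has area ∫[-4,3] (2*u^3 - 6*u^2 - 32*u + 96) du = 1029/2.
On [3, 4], w = -3*u - 1 is on top; that piece has area ∫[3,4] (-(2*u^3 - 6*u^2 - 32*u + 96)) du = 5/2.
Total enclosed area = 1029/2 + 5/2 = 517.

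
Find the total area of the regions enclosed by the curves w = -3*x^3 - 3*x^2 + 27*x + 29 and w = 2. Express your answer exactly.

148

Set the curves equal: -3*x^3 - 3*x^2 + 27*x + 29 = 2, so -3*x^3 - 3*x^2 + 27*x + 27 = 0, which factors as -3*(x - 3)*(x + 1)*(x + 3) = 0. The curves meet at x = -3, -1, 3.
On [-3, -1], w = 2 is on top; that piece has area ∫[-3,-1] (-(-3*x^3 - 3*x^2 + 27*x + 27)) dx = 20.
On [-1, 3], w = -3*x^3 - 3*x^2 + 27*x + 29 is on top; that piece has area ∫[-1,3] (-3*x^3 - 3*x^2 + 27*x + 27) dx = 128.
Total enclosed area = 20 + 128 = 148.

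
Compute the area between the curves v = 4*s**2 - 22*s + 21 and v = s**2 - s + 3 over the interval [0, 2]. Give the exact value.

The difference (4*s**2 - 22*s + 21) - (s**2 - s + 3) = 3*s**2 - 21*s + 18 changes sign at s = 1 inside [0, 2], so split the integral there.
∫[0,1] (3*s**2 - 21*s + 18) ds = 17/2.
∫[1,2] (3*s**2 - 21*s + 18) ds = -13/2; the area of that piece is 13/2.
Total area = 17/2 + 13/2 = 15.

15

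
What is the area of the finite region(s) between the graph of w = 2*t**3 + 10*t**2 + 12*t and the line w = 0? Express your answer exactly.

The curve meets the t-axis where 2*t**3 + 10*t**2 + 12*t = 0, i.e. 2*t*(t + 2)*(t + 3) = 0, at t = -3, -2, 0.
On [-3, -2] the curve lies above the axis; ∫[-3,-2] (2*t**3 + 10*t**2 + 12*t) dt = 5/6, giving area 5/6.
On [-2, 0] the curve lies below the axis; ∫[-2,0] (2*t**3 + 10*t**2 + 12*t) dt = -16/3, giving area 16/3.
Total area = 5/6 + 16/3 = 37/6.

37/6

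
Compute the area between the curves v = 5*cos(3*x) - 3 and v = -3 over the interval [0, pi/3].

10/3

The difference (5*cos(3*x) - 3) - (-3) = 5*cos(3*x) changes sign at x = pi/6 inside [0, pi/3], so split the integral there.
∫[0,pi/6] (5*cos(3*x)) dx = 5/3.
∫[pi/6,pi/3] (5*cos(3*x)) dx = -5/3; the area of that piece is 5/3.
Total area = 5/3 + 5/3 = 10/3.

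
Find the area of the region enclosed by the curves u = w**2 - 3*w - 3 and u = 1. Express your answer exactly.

Both boundary curves give u as a function of w, so integrate with respect to w. Setting them equal: w**2 - 3*w - 4 = 0, i.e. (w - 4)*(w + 1) = 0, so they meet at w = -1, 4.
For w in [-1, 4], u = w**2 - 3*w - 3 is on the left; area = ∫[-1,4] (-(w**2 - 3*w - 4)) dw = 125/6.

125/6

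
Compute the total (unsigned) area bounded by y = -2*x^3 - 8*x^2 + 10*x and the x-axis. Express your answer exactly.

The curve meets the x-axis where -2*x^3 - 8*x^2 + 10*x = 0, i.e. -2*x*(x - 1)*(x + 5) = 0, at x = -5, 0, 1.
On [-5, 0] the curve lies below the axis; ∫[-5,0] (-2*x^3 - 8*x^2 + 10*x) dx = -875/6, giving area 875/6.
On [0, 1] the curve lies above the axis; ∫[0,1] (-2*x^3 - 8*x^2 + 10*x) dx = 11/6, giving area 11/6.
Total area = 875/6 + 11/6 = 443/3.

443/3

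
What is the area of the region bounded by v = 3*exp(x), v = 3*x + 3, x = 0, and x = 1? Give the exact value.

On [0, 1], (3*exp(x)) - (3*x + 3) = -3*x + 3*exp(x) - 3 is ≥ 0 throughout, so the area is a single integral of |-3*x + 3*exp(x) - 3|.
∫[0,1] (-3*x + 3*exp(x) - 3) dx = -15/2 + 3*exp(1).

-15/2 + 3*exp(1)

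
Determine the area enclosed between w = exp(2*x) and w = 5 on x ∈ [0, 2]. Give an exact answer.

The difference (exp(2*x)) - (5) = exp(2*x) - 5 changes sign at x = log(5)/2 inside [0, 2], so split the integral there.
∫[0,log(5)/2] (exp(2*x) - 5) dx = 2 - 5*log(5)/2; the area of that piece is -2 + 5*log(5)/2.
∫[log(5)/2,2] (exp(2*x) - 5) dx = -25/2 + 5*log(5)/2 + exp(4)/2.
Total area = (-2 + 5*log(5)/2) + (-25/2 + 5*log(5)/2 + exp(4)/2) = -29/2 + 5*log(5) + exp(4)/2.

-29/2 + 5*log(5) + exp(4)/2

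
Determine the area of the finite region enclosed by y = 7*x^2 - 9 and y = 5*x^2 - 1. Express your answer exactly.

64/3

Set the curves equal: 7*x^2 - 9 = 5*x^2 - 1, so 2*x^2 - 8 = 0, which factors as 2*(x - 2)*(x + 2) = 0. The curves meet at x = -2, 2.
On [-2, 2], y = 5*x^2 - 1 is on top; that piece has area ∫[-2,2] (-(2*x^2 - 8)) dx = 64/3.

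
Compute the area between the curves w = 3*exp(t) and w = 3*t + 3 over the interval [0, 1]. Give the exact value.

On [0, 1], (3*exp(t)) - (3*t + 3) = -3*t + 3*exp(t) - 3 is ≥ 0 throughout, so the area is a single integral of |-3*t + 3*exp(t) - 3|.
∫[0,1] (-3*t + 3*exp(t) - 3) dt = -15/2 + 3*exp(1).

-15/2 + 3*exp(1)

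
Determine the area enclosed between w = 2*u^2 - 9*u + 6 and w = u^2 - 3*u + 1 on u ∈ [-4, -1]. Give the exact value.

81

On [-4, -1], (2*u^2 - 9*u + 6) - (u^2 - 3*u + 1) = u^2 - 6*u + 5 is ≥ 0 throughout, so the area is a single integral of |u^2 - 6*u + 5|.
∫[-4,-1] (u^2 - 6*u + 5) du = 81.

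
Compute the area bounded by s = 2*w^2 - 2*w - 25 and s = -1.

Both boundary curves give s as a function of w, so integrate with respect to w. Setting them equal: 2*w^2 - 2*w - 24 = 0, i.e. 2*(w - 4)*(w + 3) = 0, so they meet at w = -3, 4.
For w in [-3, 4], s = 2*w^2 - 2*w - 25 is on the left; area = ∫[-3,4] (-(2*w^2 - 2*w - 24)) dw = 343/3.

343/3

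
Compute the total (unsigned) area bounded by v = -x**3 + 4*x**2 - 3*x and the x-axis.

37/12

The curve meets the x-axis where -x**3 + 4*x**2 - 3*x = 0, i.e. -x*(x - 3)*(x - 1) = 0, at x = 0, 1, 3.
On [0, 1] the curve lies below the axis; ∫[0,1] (-x**3 + 4*x**2 - 3*x) dx = -5/12, giving area 5/12.
On [1, 3] the curve lies above the axis; ∫[1,3] (-x**3 + 4*x**2 - 3*x) dx = 8/3, giving area 8/3.
Total area = 5/12 + 8/3 = 37/12.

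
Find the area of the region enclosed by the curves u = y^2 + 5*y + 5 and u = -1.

1/6

Both boundary curves give u as a function of y, so integrate with respect to y. Setting them equal: y^2 + 5*y + 6 = 0, i.e. (y + 2)*(y + 3) = 0, so they meet at y = -3, -2.
For y in [-3, -2], u = y^2 + 5*y + 5 is on the left; area = ∫[-3,-2] (-(y^2 + 5*y + 6)) dy = 1/6.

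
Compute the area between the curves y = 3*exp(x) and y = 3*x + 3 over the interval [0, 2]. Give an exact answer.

-15 + 3*exp(2)

On [0, 2], (3*exp(x)) - (3*x + 3) = -3*x + 3*exp(x) - 3 is ≥ 0 throughout, so the area is a single integral of |-3*x + 3*exp(x) - 3|.
∫[0,2] (-3*x + 3*exp(x) - 3) dx = -15 + 3*exp(2).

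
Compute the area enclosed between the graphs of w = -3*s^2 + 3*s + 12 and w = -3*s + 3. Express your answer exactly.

32

Set the curves equal: -3*s^2 + 3*s + 12 = -3*s + 3, so -3*s^2 + 6*s + 9 = 0, which factors as -3*(s - 3)*(s + 1) = 0. The curves meet at s = -1, 3.
On [-1, 3], w = -3*s^2 + 3*s + 12 is on top; that piece has area ∫[-1,3] (-3*s^2 + 6*s + 9) ds = 32.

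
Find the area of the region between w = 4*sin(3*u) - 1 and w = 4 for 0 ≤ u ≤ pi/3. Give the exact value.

-8/3 + 5*pi/3

On [0, pi/3], (4*sin(3*u) - 1) - (4) = 4*sin(3*u) - 5 is ≤ 0 throughout, so the area is a single integral of |4*sin(3*u) - 5|.
∫[0,pi/3] (4*sin(3*u) - 5) du = 8/3 - 5*pi/3; the area of that piece is -8/3 + 5*pi/3.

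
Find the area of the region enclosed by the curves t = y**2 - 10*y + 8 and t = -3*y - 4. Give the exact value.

1/6

Both boundary curves give t as a function of y, so integrate with respect to y. Setting them equal: y**2 - 7*y + 12 = 0, i.e. (y - 4)*(y - 3) = 0, so they meet at y = 3, 4.
For y in [3, 4], t = y**2 - 10*y + 8 is on the left; area = ∫[3,4] (-(y**2 - 7*y + 12)) dy = 1/6.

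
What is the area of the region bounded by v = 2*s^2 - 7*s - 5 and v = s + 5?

Set the curves equal: 2*s^2 - 7*s - 5 = s + 5, so 2*s^2 - 8*s - 10 = 0, which factors as 2*(s - 5)*(s + 1) = 0. The curves meet at s = -1, 5.
On [-1, 5], v = s + 5 is on top; that piece has area ∫[-1,5] (-(2*s^2 - 8*s - 10)) ds = 72.

72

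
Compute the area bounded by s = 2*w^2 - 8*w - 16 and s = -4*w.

72

Both boundary curves give s as a function of w, so integrate with respect to w. Setting them equal: 2*w^2 - 4*w - 16 = 0, i.e. 2*(w - 4)*(w + 2) = 0, so they meet at w = -2, 4.
For w in [-2, 4], s = 2*w^2 - 8*w - 16 is on the left; area = ∫[-2,4] (-(2*w^2 - 4*w - 16)) dw = 72.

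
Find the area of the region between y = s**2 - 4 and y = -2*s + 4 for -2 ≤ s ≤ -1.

On [-2, -1], (s**2 - 4) - (-2*s + 4) = s**2 + 2*s - 8 is ≤ 0 throughout, so the area is a single integral of |s**2 + 2*s - 8|.
∫[-2,-1] (s**2 + 2*s - 8) ds = -26/3; the area of that piece is 26/3.

26/3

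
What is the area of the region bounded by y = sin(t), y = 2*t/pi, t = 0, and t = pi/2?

1 - pi/4

On [0, pi/2], (sin(t)) - (2*t/pi) = -2*t/pi + sin(t) is ≥ 0 throughout, so the area is a single integral of |-2*t/pi + sin(t)|.
∫[0,pi/2] (-2*t/pi + sin(t)) dt = 1 - pi/4.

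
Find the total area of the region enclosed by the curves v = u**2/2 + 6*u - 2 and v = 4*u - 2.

Set the curves equal: u**2/2 + 6*u - 2 = 4*u - 2, so u**2/2 + 2*u = 0, which factors as u*(u + 4)/2 = 0. The curves meet at u = -4, 0.
On [-4, 0], v = 4*u - 2 is on top; that piece has area ∫[-4,0] (-(u**2/2 + 2*u)) du = 16/3.

16/3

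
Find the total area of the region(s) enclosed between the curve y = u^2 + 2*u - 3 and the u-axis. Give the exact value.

32/3

The curve meets the u-axis where u^2 + 2*u - 3 = 0, i.e. (u - 1)*(u + 3) = 0, at u = -3, 1.
On [-3, 1] the curve lies below the axis; ∫[-3,1] (u^2 + 2*u - 3) du = -32/3, giving area 32/3.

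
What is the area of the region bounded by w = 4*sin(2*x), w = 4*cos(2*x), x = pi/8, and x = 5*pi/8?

On [pi/8, 5*pi/8], (4*sin(2*x)) - (4*cos(2*x)) = 4*sin(2*x) - 4*cos(2*x) is ≥ 0 throughout, so the area is a single integral of |4*sin(2*x) - 4*cos(2*x)|.
∫[pi/8,5*pi/8] (4*sin(2*x) - 4*cos(2*x)) dx = 4*sqrt(2).

4*sqrt(2)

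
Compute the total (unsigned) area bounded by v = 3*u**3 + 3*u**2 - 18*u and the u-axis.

The curve meets the u-axis where 3*u**3 + 3*u**2 - 18*u = 0, i.e. 3*u*(u - 2)*(u + 3) = 0, at u = -3, 0, 2.
On [-3, 0] the curve lies above the axis; ∫[-3,0] (3*u**3 + 3*u**2 - 18*u) du = 189/4, giving area 189/4.
On [0, 2] the curve lies below the axis; ∫[0,2] (3*u**3 + 3*u**2 - 18*u) du = -16, giving area 16.
Total area = 189/4 + 16 = 253/4.

253/4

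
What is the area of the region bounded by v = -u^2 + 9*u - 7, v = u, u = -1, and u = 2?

The difference (-u^2 + 9*u - 7) - (u) = -u^2 + 8*u - 7 changes sign at u = 1 inside [-1, 2], so split the integral there.
∫[-1,1] (-u^2 + 8*u - 7) du = -44/3; the area of that piece is 44/3.
∫[1,2] (-u^2 + 8*u - 7) du = 8/3.
Total area = 44/3 + 8/3 = 52/3.

52/3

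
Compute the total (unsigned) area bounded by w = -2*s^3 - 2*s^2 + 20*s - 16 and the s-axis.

443/3

The curve meets the s-axis where -2*s^3 - 2*s^2 + 20*s - 16 = 0, i.e. -2*(s - 2)*(s - 1)*(s + 4) = 0, at s = -4, 1, 2.
On [-4, 1] the curve lies below the axis; ∫[-4,1] (-2*s^3 - 2*s^2 + 20*s - 16) ds = -875/6, giving area 875/6.
On [1, 2] the curve lies above the axis; ∫[1,2] (-2*s^3 - 2*s^2 + 20*s - 16) ds = 11/6, giving area 11/6.
Total area = 875/6 + 11/6 = 443/3.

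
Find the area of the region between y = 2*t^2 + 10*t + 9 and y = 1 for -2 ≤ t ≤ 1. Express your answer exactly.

The difference (2*t^2 + 10*t + 9) - (1) = 2*t^2 + 10*t + 8 changes sign at t = -1 inside [-2, 1], so split the integral there.
∫[-2,-1] (2*t^2 + 10*t + 8) dt = -7/3; the area of that piece is 7/3.
∫[-1,1] (2*t^2 + 10*t + 8) dt = 52/3.
Total area = 7/3 + 52/3 = 59/3.

59/3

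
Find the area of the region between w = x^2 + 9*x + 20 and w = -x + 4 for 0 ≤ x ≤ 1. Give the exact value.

On [0, 1], (x^2 + 9*x + 20) - (-x + 4) = x^2 + 10*x + 16 is ≥ 0 throughout, so the area is a single integral of |x^2 + 10*x + 16|.
∫[0,1] (x^2 + 10*x + 16) dx = 64/3.

64/3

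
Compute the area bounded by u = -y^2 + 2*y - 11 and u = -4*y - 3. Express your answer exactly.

Both boundary curves give u as a function of y, so integrate with respect to y. Setting them equal: -y^2 + 6*y - 8 = 0, i.e. -(y - 4)*(y - 2) = 0, so they meet at y = 2, 4.
For y in [2, 4], u = -y^2 + 2*y - 11 is on the right; area = ∫[2,4] (-y^2 + 6*y - 8) dy = 4/3.

4/3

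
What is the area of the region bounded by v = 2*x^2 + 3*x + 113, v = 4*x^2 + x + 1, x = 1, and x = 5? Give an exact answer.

On [1, 5], (2*x^2 + 3*x + 113) - (4*x^2 + x + 1) = -2*x^2 + 2*x + 112 is ≥ 0 throughout, so the area is a single integral of |-2*x^2 + 2*x + 112|.
∫[1,5] (-2*x^2 + 2*x + 112) dx = 1168/3.

1168/3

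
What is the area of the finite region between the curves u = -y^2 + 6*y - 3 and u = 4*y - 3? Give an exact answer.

Both boundary curves give u as a function of y, so integrate with respect to y. Setting them equal: -y^2 + 2*y = 0, i.e. -y*(y - 2) = 0, so they meet at y = 0, 2.
For y in [0, 2], u = -y^2 + 6*y - 3 is on the right; area = ∫[0,2] (-y^2 + 2*y) dy = 4/3.

4/3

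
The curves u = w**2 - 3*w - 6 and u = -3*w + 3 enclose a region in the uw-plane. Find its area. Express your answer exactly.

36

Both boundary curves give u as a function of w, so integrate with respect to w. Setting them equal: w**2 - 9 = 0, i.e. (w - 3)*(w + 3) = 0, so they meet at w = -3, 3.
For w in [-3, 3], u = w**2 - 3*w - 6 is on the left; area = ∫[-3,3] (-(w**2 - 9)) dw = 36.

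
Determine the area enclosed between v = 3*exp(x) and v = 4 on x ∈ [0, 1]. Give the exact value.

The difference (3*exp(x)) - (4) = 3*exp(x) - 4 changes sign at x = log(4/3) inside [0, 1], so split the integral there.
∫[0,log(4/3)] (3*exp(x) - 4) dx = log(81/256) + 1; the area of that piece is -1 + log(256/81).
∫[log(4/3),1] (3*exp(x) - 4) dx = -8 - 4*log(3) + 8*log(2) + 3*exp(1).
Total area = (-1 + log(256/81)) + (-8 - 4*log(3) + 8*log(2) + 3*exp(1)) = -9 - 8*log(3) + 3*exp(1) + 16*log(2).

-9 - 8*log(3) + 3*exp(1) + 16*log(2)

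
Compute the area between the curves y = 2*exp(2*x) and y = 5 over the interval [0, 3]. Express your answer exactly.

-19 - 11*log(2)/2 + log(10)/2 + 9*log(5)/2 + exp(6)

The difference (2*exp(2*x)) - (5) = 2*exp(2*x) - 5 changes sign at x = -log(2)/2 + log(5)/2 inside [0, 3], so split the integral there.
∫[0,-log(2)/2 + log(5)/2] (2*exp(2*x) - 5) dx = log(4*sqrt(10)/125) + 3/2; the area of that piece is -3/2 + log(25*sqrt(10)/8).
∫[-log(2)/2 + log(5)/2,3] (2*exp(2*x) - 5) dx = -35/2 - 5*log(2)/2 + 5*log(5)/2 + exp(6).
Total area = (-3/2 + log(25*sqrt(10)/8)) + (-35/2 - 5*log(2)/2 + 5*log(5)/2 + exp(6)) = -19 - 11*log(2)/2 + log(10)/2 + 9*log(5)/2 + exp(6).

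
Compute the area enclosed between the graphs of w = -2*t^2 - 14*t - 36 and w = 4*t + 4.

1/3

Set the curves equal: -2*t^2 - 14*t - 36 = 4*t + 4, so -2*t^2 - 18*t - 40 = 0, which factors as -2*(t + 4)*(t + 5) = 0. The curves meet at t = -5, -4.
On [-5, -4], w = -2*t^2 - 14*t - 36 is on top; that piece has area ∫[-5,-4] (-2*t^2 - 18*t - 40) dt = 1/3.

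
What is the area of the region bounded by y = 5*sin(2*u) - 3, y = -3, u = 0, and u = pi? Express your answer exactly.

The difference (5*sin(2*u) - 3) - (-3) = 5*sin(2*u) changes sign at u = pi/2 inside [0, pi], so split the integral there.
∫[0,pi/2] (5*sin(2*u)) du = 5.
∫[pi/2,pi] (5*sin(2*u)) du = -5; the area of that piece is 5.
Total area = 5 + 5 = 10.

10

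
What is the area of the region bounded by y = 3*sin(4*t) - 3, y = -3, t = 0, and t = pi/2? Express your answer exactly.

The difference (3*sin(4*t) - 3) - (-3) = 3*sin(4*t) changes sign at t = pi/4 inside [0, pi/2], so split the integral there.
∫[0,pi/4] (3*sin(4*t)) dt = 3/2.
∫[pi/4,pi/2] (3*sin(4*t)) dt = -3/2; the area of that piece is 3/2.
Total area = 3/2 + 3/2 = 3.

3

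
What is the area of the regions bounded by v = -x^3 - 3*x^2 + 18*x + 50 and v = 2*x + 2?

Set the curves equal: -x^3 - 3*x^2 + 18*x + 50 = 2*x + 2, so -x^3 - 3*x^2 + 16*x + 48 = 0, which factors as -(x - 4)*(x + 3)*(x + 4) = 0. The curves meet at x = -4, -3, 4.
On [-4, -3], v = 2*x + 2 is on top; that piece has area ∫[-4,-3] (-(-x^3 - 3*x^2 + 16*x + 48)) dx = 5/4.
On [-3, 4], v = -x^3 - 3*x^2 + 18*x + 50 is on top; that piece has area ∫[-3,4] (-x^3 - 3*x^2 + 16*x + 48) dx = 1029/4.
Total enclosed area = 5/4 + 1029/4 = 517/2.

517/2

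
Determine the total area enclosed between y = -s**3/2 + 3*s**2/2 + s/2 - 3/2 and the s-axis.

4

The curve meets the s-axis where -s**3/2 + 3*s**2/2 + s/2 - 3/2 = 0, i.e. -(s - 3)*(s - 1)*(s + 1)/2 = 0, at s = -1, 1, 3.
On [-1, 1] the curve lies below the axis; ∫[-1,1] (-s**3/2 + 3*s**2/2 + s/2 - 3/2) ds = -2, giving area 2.
On [1, 3] the curve lies above the axis; ∫[1,3] (-s**3/2 + 3*s**2/2 + s/2 - 3/2) ds = 2, giving area 2.
Total area = 2 + 2 = 4.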